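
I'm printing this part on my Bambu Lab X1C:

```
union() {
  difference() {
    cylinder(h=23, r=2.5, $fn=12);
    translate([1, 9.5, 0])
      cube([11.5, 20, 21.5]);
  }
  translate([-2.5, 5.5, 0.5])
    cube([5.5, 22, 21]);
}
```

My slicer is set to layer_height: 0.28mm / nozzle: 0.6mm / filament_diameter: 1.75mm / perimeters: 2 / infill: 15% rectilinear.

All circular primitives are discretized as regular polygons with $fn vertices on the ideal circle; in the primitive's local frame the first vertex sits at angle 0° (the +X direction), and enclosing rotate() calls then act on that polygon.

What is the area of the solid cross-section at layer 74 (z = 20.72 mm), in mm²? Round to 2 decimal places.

139.75 mm²

At z = 20.72 mm: the r=2.5 cylinder contributes a regular 12-gon of circumradius 2.5 (area = (12/2)·2.500²·sin(360°/12) = 18.75 mm²); the cube at (1, 9.5) (footprint 11.5×20) is included at this height (area 230.00 mm²); After the difference (first − rest): starting from the r=2.5 cylinder (18.75 mm²), the 11.5×20 cube at (1, 9.5) misses the remaining region (no effect) — area = 18.75 mm²; the cube at (-2.5, 5.5) is present — its section is the full 5.5×22 rectangle (area 121.00 mm²); Merging all regions: the 2 present regions are separate (no shared area or edge), so areas and boundary lengths simply add and each stays a separate island — area = 139.75 mm². Overall, the cross-section has 2 separate islands. Net area = 139.75 mm².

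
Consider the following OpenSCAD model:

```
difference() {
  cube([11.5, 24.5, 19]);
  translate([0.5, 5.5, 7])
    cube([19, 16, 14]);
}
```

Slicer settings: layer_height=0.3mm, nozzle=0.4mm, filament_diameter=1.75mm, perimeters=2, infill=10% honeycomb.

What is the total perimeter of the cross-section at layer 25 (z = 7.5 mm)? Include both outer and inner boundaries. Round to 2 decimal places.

At z = 7.5 mm: the cube is present — its section is the full 11.5×24.5 rectangle (perimeter 72.00 mm); the cube at (0.5, 5.5) is present — its section is the full 19×16 rectangle (perimeter 70.00 mm); Subtracting the remaining from the first: starting from the 11.5×24.5 cube, the 19×16 cube at (0.5, 5.5) partially overlaps it — only the 176.00 mm² overlap (of its 304.00 mm²) is removed, clipping the outline — boundary = 94.00 mm. Overall, the cross-section is a single solid region. Total boundary length (outer) = 94.00 mm.

94.00 mm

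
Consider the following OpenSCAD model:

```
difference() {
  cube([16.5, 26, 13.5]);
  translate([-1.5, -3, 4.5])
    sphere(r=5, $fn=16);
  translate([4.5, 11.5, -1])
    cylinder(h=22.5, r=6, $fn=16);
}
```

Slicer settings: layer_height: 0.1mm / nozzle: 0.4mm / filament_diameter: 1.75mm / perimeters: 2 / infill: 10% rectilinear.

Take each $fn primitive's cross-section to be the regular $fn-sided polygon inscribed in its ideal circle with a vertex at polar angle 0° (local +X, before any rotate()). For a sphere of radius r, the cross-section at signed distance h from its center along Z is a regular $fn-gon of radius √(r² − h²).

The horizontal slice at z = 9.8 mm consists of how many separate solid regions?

1

At z = 9.8 mm: the cube is present — its section is the full 16.5×26 rectangle; the sphere at (-1.5, -3) is not intersected at this z (|z−center|=5.300 > r=5); the r=6 cylinder at (4.5, 11.5) contributes a regular 16-gon of circumradius 6; After the difference (first − rest): starting from the 16.5×26 cube, the r=6 cylinder at (4.5, 11.5) partially overlaps it — only the 102.74 mm² overlap (of its 110.21 mm²) is removed, clipping the outline — 1 connected region. The result has 1 disconnected region.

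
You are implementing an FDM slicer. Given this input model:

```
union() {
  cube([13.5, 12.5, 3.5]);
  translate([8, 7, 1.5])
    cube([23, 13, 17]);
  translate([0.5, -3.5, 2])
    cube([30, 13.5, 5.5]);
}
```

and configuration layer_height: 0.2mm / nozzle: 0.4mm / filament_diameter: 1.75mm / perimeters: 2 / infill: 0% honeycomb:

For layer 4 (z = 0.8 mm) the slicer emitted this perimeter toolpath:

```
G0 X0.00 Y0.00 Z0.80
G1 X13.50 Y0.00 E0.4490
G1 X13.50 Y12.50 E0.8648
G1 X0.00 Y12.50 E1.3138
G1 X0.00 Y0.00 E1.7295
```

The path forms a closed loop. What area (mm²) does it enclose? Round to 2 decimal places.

168.75 mm²

Apply the shoelace formula to the sequence of (X, Y) vertices; enclosed area = 168.75 mm².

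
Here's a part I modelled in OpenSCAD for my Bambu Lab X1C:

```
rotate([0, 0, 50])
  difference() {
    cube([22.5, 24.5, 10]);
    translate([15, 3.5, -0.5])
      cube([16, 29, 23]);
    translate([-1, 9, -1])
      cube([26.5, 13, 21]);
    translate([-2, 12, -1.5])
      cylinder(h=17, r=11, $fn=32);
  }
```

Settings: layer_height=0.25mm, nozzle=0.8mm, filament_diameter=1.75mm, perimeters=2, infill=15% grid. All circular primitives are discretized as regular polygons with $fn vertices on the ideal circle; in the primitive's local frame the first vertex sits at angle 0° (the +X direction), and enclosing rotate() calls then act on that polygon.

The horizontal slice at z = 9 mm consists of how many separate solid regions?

2

At z = 9 mm: the 22.5×24.5 cube contributes its full rectangle; the cube at (15, 3.5) (footprint 16×29) is included at this height; the cube at (-1, 9) is present — its section is the full 26.5×13 rectangle; the r=11 cylinder at (-2, 12) gives a regular 32-gon of circumradius 11 (constant along its height); After the difference (first − rest): starting from the 22.5×24.5 cube, the 16×29 cube at (15, 3.5) partially overlaps it — only the 157.50 mm² overlap (of its 464.00 mm²) is removed, clipping the outline; the 26.5×13 cube at (-1, 9) partially overlaps it — only the 195.00 mm² overlap (of its 344.50 mm²) is removed, clipping the outline; the r=11 cylinder at (-2, 12) partially overlaps it — only the 47.26 mm² overlap (of its 377.69 mm²) is removed, clipping the outline — 2 connected regions; (rotated 50° about Z; rotation is an isometry so areas/perimeters/island counts are preserved). The result has 2 disconnected regions.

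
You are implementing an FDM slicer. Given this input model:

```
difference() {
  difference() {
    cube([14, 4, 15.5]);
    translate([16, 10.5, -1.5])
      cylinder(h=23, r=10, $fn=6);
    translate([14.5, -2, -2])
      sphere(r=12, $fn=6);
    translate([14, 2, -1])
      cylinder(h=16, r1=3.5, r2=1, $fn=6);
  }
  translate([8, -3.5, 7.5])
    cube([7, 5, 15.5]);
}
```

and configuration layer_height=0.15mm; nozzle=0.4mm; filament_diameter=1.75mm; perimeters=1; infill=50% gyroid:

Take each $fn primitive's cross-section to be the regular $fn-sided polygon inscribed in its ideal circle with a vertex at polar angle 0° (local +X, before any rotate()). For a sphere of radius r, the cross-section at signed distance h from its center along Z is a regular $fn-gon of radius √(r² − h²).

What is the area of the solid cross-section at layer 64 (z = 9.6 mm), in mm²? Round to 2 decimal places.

At z = 9.6 mm: the cube is present — its section is the full 14×4 rectangle (area 56.00 mm²); the r=10 cylinder at (16, 10.5) contributes a regular 6-gon of circumradius 10 (area = (6/2)·10.000²·sin(360°/6) = 259.81 mm²); the r=12 sphere at (14.5, -2) contributes a regular 6-gon of circumradius √(12²−11.6²) = 3.072 (area = (6/2)·3.072²·sin(360°/6) = 24.53 mm²); the cone at (14, 2): at t=0.662 of its height the radius interpolates to r₁+(r₂−r₁)t = 1.844, giving a regular 6-gon of that circumradius (area = (6/2)·1.844²·sin(360°/6) = 8.83 mm²); Subtracting the remaining from the first: starting from the 14×4 cube (56.00 mm²), the r=10 cylinder at (16, 10.5) partially overlaps it — only the 7.83 mm² overlap (of its 259.81 mm²) is removed, clipping the outline; the r=12 sphere at (14.5, -2) partially overlaps it — only the 0.81 mm² overlap (of its 24.53 mm²) is removed, clipping the outline; the cone at (14, 2) partially overlaps it — only the 1.66 mm² overlap (of its 8.83 mm²) is removed, clipping the outline — area = 45.70 mm²; the cube at (8, -3.5) (footprint 7×5) is included at this height (area 35.00 mm²); Taking the first minus the rest: starting from the result so far (45.70 mm²), the 7×5 cube at (8, -3.5) partially overlaps it — only the 7.09 mm² overlap (of its 35.00 mm²) is removed, clipping the outline — area = 38.61 mm². Overall, the cross-section is a single solid region. Net area = 38.61 mm².

38.61 mm²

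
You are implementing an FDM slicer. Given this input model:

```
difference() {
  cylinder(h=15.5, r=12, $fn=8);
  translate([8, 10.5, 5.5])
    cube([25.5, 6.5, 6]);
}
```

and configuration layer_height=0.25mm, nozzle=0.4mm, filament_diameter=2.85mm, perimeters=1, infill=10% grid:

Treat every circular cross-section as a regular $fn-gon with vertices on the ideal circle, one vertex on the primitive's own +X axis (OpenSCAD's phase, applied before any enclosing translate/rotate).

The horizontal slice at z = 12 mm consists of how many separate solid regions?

1

At z = 12 mm: the r=12 cylinder contributes a regular 8-gon of circumradius 12; the cube at (8, 10.5) is absent (z outside [5.5, 11.5]); Subtracting the remaining from the first: none of the subtracted shapes is present at this height, so the r=12 cylinder is unchanged — 1 connected region. The result has 1 disconnected region.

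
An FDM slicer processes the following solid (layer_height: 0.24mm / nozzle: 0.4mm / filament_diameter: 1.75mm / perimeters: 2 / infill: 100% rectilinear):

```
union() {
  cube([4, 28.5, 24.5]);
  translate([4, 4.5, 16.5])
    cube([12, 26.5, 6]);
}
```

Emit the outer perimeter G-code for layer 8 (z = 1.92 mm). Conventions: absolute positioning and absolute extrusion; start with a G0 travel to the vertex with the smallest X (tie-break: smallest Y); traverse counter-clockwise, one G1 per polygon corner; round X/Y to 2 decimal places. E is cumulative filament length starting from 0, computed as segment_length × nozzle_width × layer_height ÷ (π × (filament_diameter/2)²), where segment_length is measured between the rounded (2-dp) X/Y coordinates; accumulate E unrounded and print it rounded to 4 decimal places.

G0 X0.00 Y0.00 Z1.92
G1 X4.00 Y0.00 E0.1596
G1 X4.00 Y28.50 E1.2971
G1 X0.00 Y28.50 E1.4568
G1 X0.00 Y0.00 E2.5943

At z = 1.92 mm: the cube (footprint 4×28.5) is included at this height; the cube at (4, 4.5) is absent (z outside [16.5, 22.5]); Combining (union): only the 4×28.5 cube is present, so the union is just that shape — 1 connected region. The outline is a single polygon with 4 vertices. Extrusion per mm of travel: 0.4 × 0.24 / (π × 0.875²) = 0.039912. Accumulating E over each segment gives final E = 2.5943.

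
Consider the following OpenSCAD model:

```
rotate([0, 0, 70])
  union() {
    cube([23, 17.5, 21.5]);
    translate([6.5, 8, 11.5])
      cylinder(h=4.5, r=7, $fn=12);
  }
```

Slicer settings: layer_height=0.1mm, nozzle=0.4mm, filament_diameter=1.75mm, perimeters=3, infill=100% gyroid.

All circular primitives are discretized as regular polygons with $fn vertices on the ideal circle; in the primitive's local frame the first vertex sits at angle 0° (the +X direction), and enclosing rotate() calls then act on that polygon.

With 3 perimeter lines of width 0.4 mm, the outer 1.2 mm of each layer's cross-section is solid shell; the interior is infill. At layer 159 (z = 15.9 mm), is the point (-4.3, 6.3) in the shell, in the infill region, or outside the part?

At z = 15.9 mm: the 23×17.5 cube contributes its full rectangle; the r=7 cylinder at (6.5, 8) gives a regular 12-gon of circumradius 7 (constant along its height); Merging all regions: the regions partially overlap (shared area 146.07 mm²), so overlapping operands fuse into one piece — 1 connected region; (whole slice rotated 70° about Z — lengths, areas and connectivity unchanged). Overall, the cross-section is a single solid region. Undo the 70° rotation: the query point maps to (4.449, 6.195) in the un-rotated model frame. The nearest boundary edge runs (0.00, 0.00)→(0.00, 6.13); distance from the point to it = 4.45 mm. The point is inside the cross-section and 4.45 mm from the nearest boundary — more than the 1.2 mm shell width (3 × 0.4), so it's in the infill interior.

infill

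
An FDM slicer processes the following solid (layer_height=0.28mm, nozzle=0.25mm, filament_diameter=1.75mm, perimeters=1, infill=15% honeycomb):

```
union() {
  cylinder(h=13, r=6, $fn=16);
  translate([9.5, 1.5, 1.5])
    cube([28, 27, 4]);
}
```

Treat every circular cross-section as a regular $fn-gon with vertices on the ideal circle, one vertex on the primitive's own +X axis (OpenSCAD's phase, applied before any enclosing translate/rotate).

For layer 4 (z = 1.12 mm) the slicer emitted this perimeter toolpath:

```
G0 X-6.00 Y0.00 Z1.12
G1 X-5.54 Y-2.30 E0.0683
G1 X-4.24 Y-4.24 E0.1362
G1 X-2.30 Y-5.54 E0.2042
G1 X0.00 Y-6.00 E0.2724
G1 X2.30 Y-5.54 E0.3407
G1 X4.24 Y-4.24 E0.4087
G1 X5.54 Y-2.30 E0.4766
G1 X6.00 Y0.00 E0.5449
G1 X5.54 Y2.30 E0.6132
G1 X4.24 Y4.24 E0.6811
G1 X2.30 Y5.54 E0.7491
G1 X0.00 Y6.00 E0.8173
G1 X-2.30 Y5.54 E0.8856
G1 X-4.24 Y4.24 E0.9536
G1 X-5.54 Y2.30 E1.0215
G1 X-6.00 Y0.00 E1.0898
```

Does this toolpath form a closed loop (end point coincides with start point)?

Start point (G0): (-6.00, 0.00). End point (last G1): the path returns to the start — closed.

yes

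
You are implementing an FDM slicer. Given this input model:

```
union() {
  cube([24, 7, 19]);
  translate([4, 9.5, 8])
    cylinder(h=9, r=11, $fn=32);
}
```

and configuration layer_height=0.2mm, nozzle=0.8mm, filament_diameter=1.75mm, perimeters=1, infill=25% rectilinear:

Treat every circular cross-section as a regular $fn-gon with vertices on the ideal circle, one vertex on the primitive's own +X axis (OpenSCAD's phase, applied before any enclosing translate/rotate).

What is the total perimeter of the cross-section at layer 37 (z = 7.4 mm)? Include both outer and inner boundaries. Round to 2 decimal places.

62.00 mm

At z = 7.4 mm: the cube is present — its section is the full 24×7 rectangle (perimeter 62.00 mm); the cylinder at (4, 9.5) does not reach this height (z outside [8, 17]); Taking the union: only the 24×7 cube is present, so the union is just that shape — boundary = 62.00 mm. Overall, the cross-section is a single solid region. Total boundary length (outer) = 62.00 mm.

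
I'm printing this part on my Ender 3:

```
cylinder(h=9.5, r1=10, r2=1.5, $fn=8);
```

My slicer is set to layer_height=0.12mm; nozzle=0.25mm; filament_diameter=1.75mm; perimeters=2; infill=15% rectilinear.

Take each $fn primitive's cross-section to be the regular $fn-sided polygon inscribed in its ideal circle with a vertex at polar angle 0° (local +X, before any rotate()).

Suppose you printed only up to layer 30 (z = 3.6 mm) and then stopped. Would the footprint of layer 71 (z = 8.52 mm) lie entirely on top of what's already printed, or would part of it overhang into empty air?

Compare the two slices. At z = 3.6: the cone (r1=10→r2=1.5) has section circumradius 6.779 here — a regular 8-gon (area = (8/2)·6.779²·sin(360°/8) = 129.98 mm²). At z = 8.52: the cone (r1=10→r2=1.5) has section circumradius 2.377 here — a regular 8-gon (area = (8/2)·2.377²·sin(360°/8) = 15.98 mm²). Checking containment: the cross-section at z = 8.52 is a subset of the cross-section at z = 3.6.

entirely on top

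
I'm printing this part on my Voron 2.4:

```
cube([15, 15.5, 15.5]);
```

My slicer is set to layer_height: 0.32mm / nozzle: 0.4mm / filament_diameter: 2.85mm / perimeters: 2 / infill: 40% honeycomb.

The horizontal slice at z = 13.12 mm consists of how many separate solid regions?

1

At z = 13.12 mm: the cube (footprint 15×15.5) is included at this height. The result has 1 disconnected region.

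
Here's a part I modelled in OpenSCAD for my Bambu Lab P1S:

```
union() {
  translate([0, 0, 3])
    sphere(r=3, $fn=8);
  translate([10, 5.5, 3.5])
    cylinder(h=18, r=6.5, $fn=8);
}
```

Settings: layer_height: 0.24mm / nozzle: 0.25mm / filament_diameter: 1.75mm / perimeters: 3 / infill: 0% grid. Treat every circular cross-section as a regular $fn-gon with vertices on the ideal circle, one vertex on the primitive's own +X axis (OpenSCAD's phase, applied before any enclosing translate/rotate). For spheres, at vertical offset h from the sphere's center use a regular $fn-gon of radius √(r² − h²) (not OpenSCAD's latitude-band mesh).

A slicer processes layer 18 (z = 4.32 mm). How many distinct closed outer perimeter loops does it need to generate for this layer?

2

At z = 4.32 mm: the sphere: section is a regular 8-gon, circumradius = √(r²−h²) = √(3²−1.32²) = 2.694; the r=6.5 cylinder at (10, 5.5) contributes a regular 8-gon of circumradius 6.5; Merging all regions: the 2 present regions are separate (no shared area or edge), so areas and boundary lengths simply add and each stays a separate island — 2 connected regions. The result has 2 disconnected regions.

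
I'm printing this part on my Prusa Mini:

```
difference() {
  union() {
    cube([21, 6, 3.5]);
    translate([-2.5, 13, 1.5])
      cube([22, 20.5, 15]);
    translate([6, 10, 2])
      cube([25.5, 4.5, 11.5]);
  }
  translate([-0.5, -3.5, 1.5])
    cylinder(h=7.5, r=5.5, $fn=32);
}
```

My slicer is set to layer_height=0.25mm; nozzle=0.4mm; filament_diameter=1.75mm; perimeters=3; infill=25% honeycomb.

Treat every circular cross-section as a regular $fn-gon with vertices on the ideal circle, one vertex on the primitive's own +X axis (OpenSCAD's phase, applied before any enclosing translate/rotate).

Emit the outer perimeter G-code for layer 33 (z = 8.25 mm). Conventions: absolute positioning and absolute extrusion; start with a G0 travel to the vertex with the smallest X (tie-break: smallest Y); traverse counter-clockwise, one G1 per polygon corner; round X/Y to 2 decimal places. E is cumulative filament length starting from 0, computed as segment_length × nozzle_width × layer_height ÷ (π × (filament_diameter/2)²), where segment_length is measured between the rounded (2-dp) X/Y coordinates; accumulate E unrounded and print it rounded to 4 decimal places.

At z = 8.25 mm: the cube does not reach this height (z outside [0, 3.5]); the 22×20.5 cube at (-2.5, 13) contributes its full rectangle; the cube at (6, 10) (footprint 25.5×4.5) is included at this height; Combining (union): the regions partially overlap (shared area 20.25 mm²), so overlapping operands fuse into one piece — 1 connected region; the r=5.5 cylinder at (-0.5, -3.5) contributes a regular 32-gon of circumradius 5.5; Subtracting the remaining from the first: starting from the result so far, the r=5.5 cylinder at (-0.5, -3.5) misses the remaining region (no effect) — 1 connected region. The outline is a single polygon with 8 vertices. Extrusion per mm of travel: 0.4 × 0.25 / (π × 0.875²) = 0.041575. Accumulating E over each segment gives final E = 4.7811.

G0 X-2.50 Y13.00 Z8.25
G1 X6.00 Y13.00 E0.3534
G1 X6.00 Y10.00 E0.4781
G1 X31.50 Y10.00 E1.5383
G1 X31.50 Y14.50 E1.7254
G1 X19.50 Y14.50 E2.2243
G1 X19.50 Y33.50 E3.0142
G1 X-2.50 Y33.50 E3.9289
G1 X-2.50 Y13.00 E4.7811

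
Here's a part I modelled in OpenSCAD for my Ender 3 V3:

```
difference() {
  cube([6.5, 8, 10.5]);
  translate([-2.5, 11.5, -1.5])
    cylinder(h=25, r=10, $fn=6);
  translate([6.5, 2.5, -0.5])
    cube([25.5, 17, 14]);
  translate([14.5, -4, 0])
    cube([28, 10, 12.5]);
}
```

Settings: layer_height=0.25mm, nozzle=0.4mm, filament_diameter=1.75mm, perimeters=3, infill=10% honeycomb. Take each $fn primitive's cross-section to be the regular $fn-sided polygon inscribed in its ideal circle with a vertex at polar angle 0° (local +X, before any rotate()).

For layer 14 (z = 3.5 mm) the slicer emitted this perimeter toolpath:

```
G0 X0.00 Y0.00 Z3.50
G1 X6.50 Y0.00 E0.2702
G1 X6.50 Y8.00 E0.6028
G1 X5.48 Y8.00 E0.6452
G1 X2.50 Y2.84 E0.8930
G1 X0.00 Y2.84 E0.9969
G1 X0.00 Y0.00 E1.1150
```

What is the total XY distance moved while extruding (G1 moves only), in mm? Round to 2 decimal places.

26.82 mm

Sum the Euclidean lengths of each G1 segment: total = 26.82 mm.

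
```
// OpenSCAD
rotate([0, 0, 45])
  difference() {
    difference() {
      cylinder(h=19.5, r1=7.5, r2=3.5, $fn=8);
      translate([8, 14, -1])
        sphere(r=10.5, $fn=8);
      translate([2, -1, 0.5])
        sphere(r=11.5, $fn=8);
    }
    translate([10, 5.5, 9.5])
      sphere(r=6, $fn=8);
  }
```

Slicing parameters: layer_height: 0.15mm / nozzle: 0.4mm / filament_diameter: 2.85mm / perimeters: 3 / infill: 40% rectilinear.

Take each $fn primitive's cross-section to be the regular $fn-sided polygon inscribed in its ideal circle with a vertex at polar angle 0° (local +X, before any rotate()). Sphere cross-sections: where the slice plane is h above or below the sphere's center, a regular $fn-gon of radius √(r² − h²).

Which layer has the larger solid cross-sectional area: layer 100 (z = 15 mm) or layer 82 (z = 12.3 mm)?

layer 82 (z = 12.3 mm)

Layer 100 (z = 15): the cone contributes a regular 8-gon of circumradius 4.423 (interpolated between r1=7.5 and r2=3.5 at t=0.769) (area = (8/2)·4.423²·sin(360°/8) = 55.33 mm²); the sphere at (8, 14) is not intersected at this z (|z−center|=16.000 > r=10.5); the sphere at (2, -1) is absent (|z−center|=14.500 > r=11.5); Taking the first minus the rest: none of the subtracted shapes is present at this height, so the cone is unchanged — area = 55.33 mm²; the sphere at (10, 5.5): section is a regular 8-gon, circumradius = √(r²−h²) = √(6²−5.5²) = 2.398 (area = (8/2)·2.398²·sin(360°/8) = 16.26 mm²); Subtracting the remaining from the first: starting from that combined region (55.33 mm²), the r=6 sphere at (10, 5.5) misses the remaining region (no effect) — area = 55.33 mm²; (rotated 45° about Z; rotation is an isometry so areas/perimeters/island counts are preserved). So its area = 55.33 mm². Layer 82 (z = 12.3): the cone contributes a regular 8-gon of circumradius 4.977 (interpolated between r1=7.5 and r2=3.5 at t=0.631) (area = (8/2)·4.977²·sin(360°/8) = 70.06 mm²); the sphere at (8, 14) is not intersected at this z (|z−center|=13.300 > r=10.5); the sphere at (2, -1) does not reach this height (|z−center|=11.800 > r=11.5); Taking the first minus the rest: none of the subtracted shapes is present at this height, so the cone is unchanged — area = 70.06 mm²; the r=6 sphere at (10, 5.5) slices to a regular 8-gon of circumradius 5.307 (√(r²−h²) with h=2.8 from center) (area = (8/2)·5.307²·sin(360°/8) = 79.65 mm²); After the difference (first − rest): starting from that combined region (70.06 mm²), the r=6 sphere at (10, 5.5) misses the remaining region (no effect) — area = 70.06 mm²; (whole slice rotated 45° about Z — lengths, areas and connectivity unchanged). So its area = 70.06 mm². Layer 82 is larger (70.06 vs 55.33 mm²).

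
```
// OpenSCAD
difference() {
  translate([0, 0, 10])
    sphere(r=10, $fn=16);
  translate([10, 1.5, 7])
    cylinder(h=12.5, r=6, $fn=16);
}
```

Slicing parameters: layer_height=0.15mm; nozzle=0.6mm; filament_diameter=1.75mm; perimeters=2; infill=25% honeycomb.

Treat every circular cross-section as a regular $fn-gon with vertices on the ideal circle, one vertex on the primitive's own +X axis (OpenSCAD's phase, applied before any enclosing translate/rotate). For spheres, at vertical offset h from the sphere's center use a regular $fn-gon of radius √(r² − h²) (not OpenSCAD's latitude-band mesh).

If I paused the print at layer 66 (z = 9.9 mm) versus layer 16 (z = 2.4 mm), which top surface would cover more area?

layer 66 (z = 9.9 mm)

Layer 66 (z = 9.9): the sphere: section is a regular 16-gon, circumradius = √(r²−h²) = √(10²−0.1²) = 9.999 (area = (16/2)·9.999²·sin(360°/16) = 306.12 mm²); the cylinder at (10, 1.5): section is a regular 16-gon, circumradius r=6 (area = (16/2)·6.000²·sin(360°/16) = 110.21 mm²); Taking the first minus the rest: starting from the r=10 sphere (306.12 mm²), the r=6 cylinder at (10, 1.5) partially overlaps it — only the 45.31 mm² overlap (of its 110.21 mm²) is removed, clipping the outline — area = 260.81 mm². So its area = 260.81 mm². Layer 16 (z = 2.4): the r=10 sphere slices to a regular 16-gon of circumradius 6.499 (√(r²−h²) with h=7.6 from center) (area = (16/2)·6.499²·sin(360°/16) = 129.32 mm²); the cylinder at (10, 1.5) is absent (z outside [7, 19.5]); After the difference (first − rest): none of the subtracted shapes is present at this height, so the r=10 sphere is unchanged — area = 129.32 mm². So its area = 129.32 mm². Layer 66 is larger (260.81 vs 129.32 mm²).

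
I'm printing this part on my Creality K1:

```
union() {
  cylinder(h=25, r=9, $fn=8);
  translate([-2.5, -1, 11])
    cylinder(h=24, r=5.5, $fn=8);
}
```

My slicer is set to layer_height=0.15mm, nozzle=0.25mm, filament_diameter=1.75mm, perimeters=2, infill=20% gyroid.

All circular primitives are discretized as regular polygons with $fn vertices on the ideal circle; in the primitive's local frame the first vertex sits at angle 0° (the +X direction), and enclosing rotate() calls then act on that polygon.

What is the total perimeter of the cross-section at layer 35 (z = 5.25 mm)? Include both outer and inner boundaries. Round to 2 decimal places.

55.11 mm

At z = 5.25 mm: the cylinder: section is a regular 8-gon, circumradius r=9 (perimeter = 2·8·9.000·sin(180°/8) = 55.11 mm); the cylinder at (-2.5, -1) is not intersected at this z (z outside [11, 35]); Merging all regions: only the r=9 cylinder is present, so the union is just that shape — boundary = 55.11 mm. Overall, the cross-section is a single solid region. Total boundary length (outer) = 55.11 mm.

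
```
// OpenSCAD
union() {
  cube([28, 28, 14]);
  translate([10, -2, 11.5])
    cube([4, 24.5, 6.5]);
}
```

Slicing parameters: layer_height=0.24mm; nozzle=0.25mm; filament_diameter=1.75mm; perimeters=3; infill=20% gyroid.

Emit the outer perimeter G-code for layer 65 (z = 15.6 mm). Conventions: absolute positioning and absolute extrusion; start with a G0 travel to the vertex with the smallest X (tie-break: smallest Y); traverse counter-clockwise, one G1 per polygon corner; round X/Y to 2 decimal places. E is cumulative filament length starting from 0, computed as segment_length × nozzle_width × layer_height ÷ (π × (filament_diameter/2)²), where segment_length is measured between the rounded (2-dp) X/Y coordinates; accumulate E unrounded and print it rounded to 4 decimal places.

At z = 15.6 mm: the cube is not intersected at this z (z outside [0, 14]); the cube at (10, -2) is present — its section is the full 4×24.5 rectangle; Taking the union: only the 4×24.5 cube at (10, -2) is present, so the union is just that shape — 1 connected region. The outline is a single polygon with 4 vertices. Extrusion per mm of travel: 0.25 × 0.24 / (π × 0.875²) = 0.024945. Accumulating E over each segment gives final E = 1.4219.

G0 X10.00 Y-2.00 Z15.60
G1 X14.00 Y-2.00 E0.0998
G1 X14.00 Y22.50 E0.7109
G1 X10.00 Y22.50 E0.8107
G1 X10.00 Y-2.00 E1.4219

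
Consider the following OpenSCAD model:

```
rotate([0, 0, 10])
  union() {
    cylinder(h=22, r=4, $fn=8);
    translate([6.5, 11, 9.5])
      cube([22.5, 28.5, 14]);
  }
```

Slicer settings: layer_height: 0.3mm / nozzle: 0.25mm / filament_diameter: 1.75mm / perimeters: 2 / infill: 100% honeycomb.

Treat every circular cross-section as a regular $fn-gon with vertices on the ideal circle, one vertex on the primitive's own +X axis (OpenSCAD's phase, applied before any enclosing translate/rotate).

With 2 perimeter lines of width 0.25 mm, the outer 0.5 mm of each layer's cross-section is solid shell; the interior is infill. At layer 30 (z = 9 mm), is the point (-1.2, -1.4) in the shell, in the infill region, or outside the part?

infill

At z = 9 mm: the cylinder: section is a regular 8-gon, circumradius r=4; the cube at (6.5, 11) is not intersected at this z (z outside [9.5, 23.5]); Taking the union: only the r=4 cylinder is present, so the union is just that shape — 1 connected region; (whole slice rotated 10° about Z — lengths, areas and connectivity unchanged). Overall, the cross-section is a single solid region. Undo the 10° rotation: the query point maps to (-1.425, -1.170) in the un-rotated model frame. The nearest boundary edge runs (-4.00, 0.00)→(-2.83, -2.83); distance from the point to it = 1.93 mm. The point is inside the cross-section and 1.93 mm from the nearest boundary — more than the 0.5 mm shell width (2 × 0.25), so it's in the infill interior.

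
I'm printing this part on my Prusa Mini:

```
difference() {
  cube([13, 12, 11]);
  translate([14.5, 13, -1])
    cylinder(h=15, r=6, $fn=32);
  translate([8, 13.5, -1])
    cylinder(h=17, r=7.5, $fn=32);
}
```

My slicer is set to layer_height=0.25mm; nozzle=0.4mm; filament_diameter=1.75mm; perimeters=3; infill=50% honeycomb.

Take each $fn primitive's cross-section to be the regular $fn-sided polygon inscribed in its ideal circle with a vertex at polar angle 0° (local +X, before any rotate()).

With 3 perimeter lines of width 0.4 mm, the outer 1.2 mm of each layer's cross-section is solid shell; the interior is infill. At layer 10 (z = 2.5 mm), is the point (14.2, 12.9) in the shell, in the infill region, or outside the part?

outside

At z = 2.5 mm: the cube (footprint 13×12) is included at this height; the r=6 cylinder at (14.5, 13) gives a regular 32-gon of circumradius 6 (constant along its height); the r=7.5 cylinder at (8, 13.5) gives a regular 32-gon of circumradius 7.5 (constant along its height); After the difference (first − rest): starting from the 13×12 cube, the r=6 cylinder at (14.5, 13) partially overlaps it — only the 14.76 mm² overlap (of its 112.37 mm²) is removed, clipping the outline; the r=7.5 cylinder at (8, 13.5) partially overlaps it — only the 45.09 mm² overlap (of its 175.58 mm²) is removed, clipping the outline — 1 connected region. Overall, the cross-section is a single solid region. The nearest boundary edge runs (12.35, 7.41)→(13.00, 7.22); distance from the point to it = 5.79 mm. The point is not inside any of the regions above, so it lies outside the cross-section (5.79 mm from the nearest boundary).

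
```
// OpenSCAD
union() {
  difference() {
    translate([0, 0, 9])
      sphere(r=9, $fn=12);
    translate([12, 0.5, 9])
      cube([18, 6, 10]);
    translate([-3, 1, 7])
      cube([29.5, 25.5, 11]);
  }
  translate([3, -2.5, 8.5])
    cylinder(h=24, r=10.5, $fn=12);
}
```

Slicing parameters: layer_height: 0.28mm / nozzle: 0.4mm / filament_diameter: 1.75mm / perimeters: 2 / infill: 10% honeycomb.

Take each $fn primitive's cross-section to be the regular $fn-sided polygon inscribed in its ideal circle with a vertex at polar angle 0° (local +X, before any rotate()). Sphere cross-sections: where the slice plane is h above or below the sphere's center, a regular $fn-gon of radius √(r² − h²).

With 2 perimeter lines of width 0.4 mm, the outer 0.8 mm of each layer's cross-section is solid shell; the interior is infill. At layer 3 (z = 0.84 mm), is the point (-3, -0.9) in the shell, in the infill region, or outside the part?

At z = 0.84 mm: the sphere: section is a regular 12-gon, circumradius = √(r²−h²) = √(9²−8.16²) = 3.797; the cube at (12, 0.5) is absent (z outside [9, 19]); the cube at (-3, 1) is absent (z outside [7, 18]); Taking the first minus the rest: none of the subtracted shapes is present at this height, so the r=9 sphere is unchanged — 1 connected region; the cylinder at (3, -2.5) does not reach this height (z outside [8.5, 32.5]); Taking the union: only the result so far is present, so the union is just that shape — 1 connected region. Overall, the cross-section is a single solid region. The nearest boundary edge runs (-3.80, 0.00)→(-3.29, -1.90); distance from the point to it = 0.54 mm. The point is inside the cross-section, 0.54 mm from the nearest boundary — within the 0.8 mm shell band (2 × 0.4).

shell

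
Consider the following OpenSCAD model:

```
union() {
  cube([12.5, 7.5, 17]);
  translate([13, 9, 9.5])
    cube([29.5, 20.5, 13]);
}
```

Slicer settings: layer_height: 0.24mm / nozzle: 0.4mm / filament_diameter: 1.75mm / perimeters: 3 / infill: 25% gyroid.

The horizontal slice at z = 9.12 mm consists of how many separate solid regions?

At z = 9.12 mm: the cube (footprint 12.5×7.5) is included at this height; the cube at (13, 9) is absent (z outside [9.5, 22.5]); Combining (union): only the 12.5×7.5 cube is present, so the union is just that shape — 1 connected region. The result has 1 disconnected region.

1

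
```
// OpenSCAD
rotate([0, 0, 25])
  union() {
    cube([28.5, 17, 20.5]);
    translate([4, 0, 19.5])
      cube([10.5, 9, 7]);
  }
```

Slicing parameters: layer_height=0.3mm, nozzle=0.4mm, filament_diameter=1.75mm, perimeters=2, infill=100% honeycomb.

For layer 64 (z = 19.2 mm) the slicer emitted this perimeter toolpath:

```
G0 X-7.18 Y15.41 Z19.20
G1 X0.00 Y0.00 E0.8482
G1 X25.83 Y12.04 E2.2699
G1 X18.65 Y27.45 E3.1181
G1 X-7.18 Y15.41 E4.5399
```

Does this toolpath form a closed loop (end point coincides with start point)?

yes

Start point (G0): (-7.18, 15.41). End point (last G1): the path returns to the start — closed.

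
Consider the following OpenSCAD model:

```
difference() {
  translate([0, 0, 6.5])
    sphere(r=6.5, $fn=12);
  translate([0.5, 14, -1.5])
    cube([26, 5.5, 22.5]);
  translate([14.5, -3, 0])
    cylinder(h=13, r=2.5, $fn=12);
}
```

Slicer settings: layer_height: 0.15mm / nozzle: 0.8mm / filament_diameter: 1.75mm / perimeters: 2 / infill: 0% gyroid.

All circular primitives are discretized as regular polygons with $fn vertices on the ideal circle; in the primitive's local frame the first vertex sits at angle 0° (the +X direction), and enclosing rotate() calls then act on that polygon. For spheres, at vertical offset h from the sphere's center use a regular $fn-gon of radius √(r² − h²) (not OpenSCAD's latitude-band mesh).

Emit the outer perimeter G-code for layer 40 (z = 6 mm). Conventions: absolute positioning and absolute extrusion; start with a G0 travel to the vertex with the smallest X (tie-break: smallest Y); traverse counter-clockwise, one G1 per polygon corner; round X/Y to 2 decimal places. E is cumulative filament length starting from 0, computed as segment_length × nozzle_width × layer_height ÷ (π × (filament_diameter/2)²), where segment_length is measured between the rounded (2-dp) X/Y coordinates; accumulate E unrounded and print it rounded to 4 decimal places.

G0 X-6.48 Y0.00 Z6.00
G1 X-5.61 Y-3.24 E0.1674
G1 X-3.24 Y-5.61 E0.3346
G1 X0.00 Y-6.48 E0.5020
G1 X3.24 Y-5.61 E0.6693
G1 X5.61 Y-3.24 E0.8365
G1 X6.48 Y0.00 E1.0039
G1 X5.61 Y3.24 E1.1713
G1 X3.24 Y5.61 E1.3385
G1 X0.00 Y6.48 E1.5059
G1 X-3.24 Y5.61 E1.6732
G1 X-5.61 Y3.24 E1.8405
G1 X-6.48 Y0.00 E2.0078

At z = 6 mm: the r=6.5 sphere slices to a regular 12-gon of circumradius 6.481 (√(r²−h²) with h=0.5 from center); the cube at (0.5, 14) is present — its section is the full 26×5.5 rectangle; the r=2.5 cylinder at (14.5, -3) contributes a regular 12-gon of circumradius 2.5; Taking the first minus the rest: starting from the r=6.5 sphere, the 26×5.5 cube at (0.5, 14) misses the remaining region (no effect); the r=2.5 cylinder at (14.5, -3) misses the remaining region (no effect) — 1 connected region. The outline is a single polygon with 12 vertices. Extrusion per mm of travel: 0.8 × 0.15 / (π × 0.875²) = 0.049890. Accumulating E over each segment gives final E = 2.0078.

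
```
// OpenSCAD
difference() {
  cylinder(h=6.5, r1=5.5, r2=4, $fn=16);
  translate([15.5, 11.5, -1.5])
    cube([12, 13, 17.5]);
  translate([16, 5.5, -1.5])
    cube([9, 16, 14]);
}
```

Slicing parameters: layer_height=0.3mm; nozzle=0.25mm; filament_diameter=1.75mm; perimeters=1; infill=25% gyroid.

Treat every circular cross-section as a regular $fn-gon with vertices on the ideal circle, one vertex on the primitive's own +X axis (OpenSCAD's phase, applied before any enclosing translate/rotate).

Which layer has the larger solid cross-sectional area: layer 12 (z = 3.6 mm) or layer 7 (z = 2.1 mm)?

Layer 12 (z = 3.6): the cone: at t=0.554 of its height the radius interpolates to r₁+(r₂−r₁)t = 4.669, giving a regular 16-gon of that circumradius (area = (16/2)·4.669²·sin(360°/16) = 66.75 mm²); the cube at (15.5, 11.5) is present — its section is the full 12×13 rectangle (area 156.00 mm²); the cube at (16, 5.5) (footprint 9×16) is included at this height (area 144.00 mm²); Taking the first minus the rest: starting from the cone (66.75 mm²), the 12×13 cube at (15.5, 11.5) misses the remaining region (no effect); the 9×16 cube at (16, 5.5) misses the remaining region (no effect) — area = 66.75 mm². So its area = 66.75 mm². Layer 7 (z = 2.1): the cone contributes a regular 16-gon of circumradius 5.015 (interpolated between r1=5.5 and r2=4 at t=0.323) (area = (16/2)·5.015²·sin(360°/16) = 77.01 mm²); the cube at (15.5, 11.5) is present — its section is the full 12×13 rectangle (area 156.00 mm²); the cube at (16, 5.5) is present — its section is the full 9×16 rectangle (area 144.00 mm²); Taking the first minus the rest: starting from the cone (77.01 mm²), the 12×13 cube at (15.5, 11.5) misses the remaining region (no effect); the 9×16 cube at (16, 5.5) misses the remaining region (no effect) — area = 77.01 mm². So its area = 77.01 mm². Layer 7 is larger (77.01 vs 66.75 mm²).

layer 7 (z = 2.1 mm)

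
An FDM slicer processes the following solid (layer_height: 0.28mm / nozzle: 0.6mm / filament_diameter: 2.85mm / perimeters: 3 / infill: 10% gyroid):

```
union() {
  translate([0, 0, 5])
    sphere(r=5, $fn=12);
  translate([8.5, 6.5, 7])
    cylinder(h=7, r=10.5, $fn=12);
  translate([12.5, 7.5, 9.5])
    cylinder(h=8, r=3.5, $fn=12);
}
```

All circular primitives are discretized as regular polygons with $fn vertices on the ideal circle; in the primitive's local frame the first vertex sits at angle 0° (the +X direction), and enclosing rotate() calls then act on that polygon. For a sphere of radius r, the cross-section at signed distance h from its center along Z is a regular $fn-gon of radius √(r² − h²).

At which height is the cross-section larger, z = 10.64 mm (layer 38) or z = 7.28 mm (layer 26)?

layer 26 (z = 7.28 mm)

Layer 38 (z = 10.64): the sphere does not reach this height (|z−center|=5.640 > r=5); the r=10.5 cylinder at (8.5, 6.5) gives a regular 12-gon of circumradius 10.5 (constant along its height) (area = (12/2)·10.500²·sin(360°/12) = 330.75 mm²); the r=3.5 cylinder at (12.5, 7.5) gives a regular 12-gon of circumradius 3.5 (constant along its height) (area = (12/2)·3.500²·sin(360°/12) = 36.75 mm²); Taking the union: the r=3.5 cylinder at (12.5, 7.5) lies entirely inside the r=10.5 cylinder at (8.5, 6.5), so the union is just the r=10.5 cylinder at (8.5, 6.5) — area = 330.75 mm². So its area = 330.75 mm². Layer 26 (z = 7.28): the r=5 sphere contributes a regular 12-gon of circumradius √(5²−2.28²) = 4.450 (area = (12/2)·4.450²·sin(360°/12) = 59.40 mm²); the r=10.5 cylinder at (8.5, 6.5) contributes a regular 12-gon of circumradius 10.5 (area = (12/2)·10.500²·sin(360°/12) = 330.75 mm²); the cylinder at (12.5, 7.5) does not reach this height (z outside [9.5, 17.5]); Combining (union): the regions partially overlap — summed areas 390.15 mm² minus the doubly-counted overlap 23.35 mm² gives 366.81 mm² — area = 366.81 mm². So its area = 366.81 mm². Layer 26 is larger (366.81 vs 330.75 mm²).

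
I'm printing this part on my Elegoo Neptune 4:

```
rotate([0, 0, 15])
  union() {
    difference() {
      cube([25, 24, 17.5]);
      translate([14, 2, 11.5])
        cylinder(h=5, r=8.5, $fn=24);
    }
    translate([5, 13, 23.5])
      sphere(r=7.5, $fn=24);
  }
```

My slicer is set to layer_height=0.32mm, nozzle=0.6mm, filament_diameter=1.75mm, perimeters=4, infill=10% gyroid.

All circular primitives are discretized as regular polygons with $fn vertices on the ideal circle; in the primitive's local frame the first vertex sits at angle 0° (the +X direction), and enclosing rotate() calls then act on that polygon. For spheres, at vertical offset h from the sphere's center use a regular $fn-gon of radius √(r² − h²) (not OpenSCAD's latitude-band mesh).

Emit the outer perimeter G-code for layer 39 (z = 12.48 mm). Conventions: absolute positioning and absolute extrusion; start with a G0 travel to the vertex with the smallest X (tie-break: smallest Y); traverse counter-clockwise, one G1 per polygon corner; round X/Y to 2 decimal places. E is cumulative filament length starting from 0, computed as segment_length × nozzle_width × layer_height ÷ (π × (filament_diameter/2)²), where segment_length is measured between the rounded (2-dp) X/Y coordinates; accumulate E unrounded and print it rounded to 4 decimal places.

At z = 12.48 mm: the cube is present — its section is the full 25×24 rectangle; the cylinder at (14, 2): section is a regular 24-gon, circumradius r=8.5; After the difference (first − rest): starting from the 25×24 cube, the r=8.5 cylinder at (14, 2) partially overlaps it — only the 145.67 mm² overlap (of its 224.40 mm²) is removed, clipping the outline — 1 connected region; the sphere at (5, 13) is absent (|z−center|=11.020 > r=7.5); Combining (union): only that combined region is present, so the union is just that shape — 1 connected region; (rotated 15° about Z; rotation is an isometry so areas/perimeters/island counts are preserved). The outline is a single polygon with 19 vertices. Extrusion per mm of travel: 0.6 × 0.32 / (π × 0.875²) = 0.079824. Accumulating E over each segment gives final E = 8.9562.

G0 X-6.21 Y23.18 Z12.48
G1 X0.00 Y0.00 E1.9156
G1 X5.57 Y1.49 E2.3758
G1 X4.79 Y3.36 E2.5376
G1 X4.51 Y5.56 E2.7146
G1 X4.79 Y7.76 E2.8916
G1 X5.64 Y9.81 E3.0688
G1 X6.99 Y11.57 E3.2458
G1 X8.76 Y12.92 E3.4235
G1 X10.81 Y13.77 E3.6007
G1 X13.01 Y14.06 E3.7778
G1 X15.21 Y13.77 E3.9549
G1 X17.26 Y12.92 E4.1321
G1 X19.02 Y11.57 E4.3092
G1 X20.37 Y9.81 E4.4862
G1 X21.22 Y7.76 E4.6634
G1 X21.48 Y5.76 E4.8244
G1 X24.15 Y6.47 E5.0449
G1 X17.94 Y29.65 E6.9605
G1 X-6.21 Y23.18 E8.9562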